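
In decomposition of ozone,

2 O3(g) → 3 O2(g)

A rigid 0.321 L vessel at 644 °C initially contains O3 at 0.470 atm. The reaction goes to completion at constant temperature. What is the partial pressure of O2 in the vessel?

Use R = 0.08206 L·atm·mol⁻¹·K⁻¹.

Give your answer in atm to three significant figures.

n(O3)₀ = PV/RT = (0.470 × 0.321) / (0.08206 × 917.15) = 0.002005 mol
n(O2) = (3/2) × 0.002005 = 0.003007 mol
P(O2) = nRT/V = 0.003007 × 0.08206 × 917.15 / 0.321 = 0.7050 atm

0.705 atm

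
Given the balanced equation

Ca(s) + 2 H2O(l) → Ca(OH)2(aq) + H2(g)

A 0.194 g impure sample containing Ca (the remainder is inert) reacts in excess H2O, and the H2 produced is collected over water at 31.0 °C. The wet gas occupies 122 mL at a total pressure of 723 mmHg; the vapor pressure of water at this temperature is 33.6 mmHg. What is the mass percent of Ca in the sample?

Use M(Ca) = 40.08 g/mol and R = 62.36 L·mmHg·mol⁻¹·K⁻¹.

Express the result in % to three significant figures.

91.6 %

P(H2) = 723 − 33.6 = 689.4 mmHg
n(H2) = PV/RT = (689.4 × 0.1220) / (62.36 × 304.15) = 0.004434 mol
n(Ca) = (1/1) × 0.004434 = 0.004434 mol
m(Ca) = 0.004434 × 40.08 = 0.1777 g
%Ca = 0.1777 / 0.194 × 100 = 91.60%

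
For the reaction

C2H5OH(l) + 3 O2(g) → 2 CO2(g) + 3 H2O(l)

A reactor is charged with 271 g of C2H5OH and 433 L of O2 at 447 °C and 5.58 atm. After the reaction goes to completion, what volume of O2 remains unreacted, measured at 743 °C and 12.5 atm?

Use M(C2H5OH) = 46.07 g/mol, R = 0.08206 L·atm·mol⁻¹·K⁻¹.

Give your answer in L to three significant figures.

n(C2H5OH) = 271 / 46.07 = 5.882 mol
n(O2) = PV/RT = (5.58 × 433) / (0.08206 × 720.15) = 40.89 mol
For 5.882 mol C2H5OH, stoichiometry requires (3/1) × 5.882 = 17.65 mol O2; 40.89 mol is available, so C2H5OH is limiting.
n(O2) consumed = (3/1) × 5.882 = 17.65 mol; remaining = 40.89 − 17.65 = 23.24 mol
V(O2) = nRT/P = 23.24 × 0.08206 × 1016.15 / 12.5 = 155.0 L

155 L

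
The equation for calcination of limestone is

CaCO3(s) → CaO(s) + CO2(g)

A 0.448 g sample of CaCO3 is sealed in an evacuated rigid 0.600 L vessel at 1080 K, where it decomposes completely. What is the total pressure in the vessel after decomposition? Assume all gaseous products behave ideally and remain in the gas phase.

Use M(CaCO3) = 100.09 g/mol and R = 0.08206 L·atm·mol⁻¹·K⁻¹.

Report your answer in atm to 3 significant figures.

n(CaCO3) = 0.448 / 100.09 = 0.004476 mol
n(gas produced) = (1/1) × 0.004476 = 0.004476 mol
P = nRT/V = 0.004476 × 0.08206 × 1080 / 0.600 = 0.6611 atm

0.661 atm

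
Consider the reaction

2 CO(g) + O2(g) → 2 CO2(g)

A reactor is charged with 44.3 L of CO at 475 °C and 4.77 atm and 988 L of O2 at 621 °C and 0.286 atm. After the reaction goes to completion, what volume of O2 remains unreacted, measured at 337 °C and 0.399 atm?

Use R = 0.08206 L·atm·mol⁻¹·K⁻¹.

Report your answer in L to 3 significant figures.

267 L

n(CO) = PV/RT = (4.77 × 44.3) / (0.08206 × 748.15) = 3.442 mol
n(O2) = PV/RT = (0.286 × 988) / (0.08206 × 894.15) = 3.851 mol
For 3.442 mol CO, stoichiometry requires (1/2) × 3.442 = 1.721 mol O2; 3.851 mol is available, so CO is limiting.
n(O2) consumed = (1/2) × 3.442 = 1.721 mol; remaining = 3.851 − 1.721 = 2.130 mol
V(O2) = nRT/P = 2.130 × 0.08206 × 610.15 / 0.399 = 267.3 L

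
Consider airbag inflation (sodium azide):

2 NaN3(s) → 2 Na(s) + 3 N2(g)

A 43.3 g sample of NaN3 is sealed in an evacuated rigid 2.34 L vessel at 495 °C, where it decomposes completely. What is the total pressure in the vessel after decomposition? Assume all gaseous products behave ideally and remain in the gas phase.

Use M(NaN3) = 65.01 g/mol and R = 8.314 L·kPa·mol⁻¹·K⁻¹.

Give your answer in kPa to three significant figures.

n(NaN3) = 43.3 / 65.01 = 0.6661 mol
n(gas produced) = (3/2) × 0.6661 = 0.9991 mol
P = nRT/V = 0.9991 × 8.314 × 768.15 / 2.34 = 2727 kPa

2730 kPa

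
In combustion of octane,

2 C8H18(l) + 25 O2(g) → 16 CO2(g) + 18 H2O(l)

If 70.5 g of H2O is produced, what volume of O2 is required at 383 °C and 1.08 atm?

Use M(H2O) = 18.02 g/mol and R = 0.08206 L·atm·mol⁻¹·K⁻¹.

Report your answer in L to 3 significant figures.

n(H2O) = 70.50 / 18.02 = 3.912 mol
n(O2) = (25/18) × 3.912 = 5.433 mol
V = nRT/P = 5.433 × 0.08206 × 656.15 / 1.08 = 270.9 L

271 L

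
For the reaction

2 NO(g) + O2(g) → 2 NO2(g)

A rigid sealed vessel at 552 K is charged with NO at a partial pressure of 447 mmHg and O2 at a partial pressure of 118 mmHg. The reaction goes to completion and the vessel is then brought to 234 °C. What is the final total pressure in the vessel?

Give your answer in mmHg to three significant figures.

With V and T fixed, P_i ∝ n_i, so the mole ratios apply directly to partial pressures at 552 K.
P(O2) required for 447 mmHg of NO = (1/2) × 447 = 223.5 mmHg; available 118 mmHg, so O2 is limiting.
P(NO) remaining = 447 − (2/1) × 118 = 211.0 mmHg
P(gaseous products) = (2)/1 × 118 = 236.0 mmHg
P_total at 552 K = 211.0 + 236.0 = 447.0 mmHg
Scaling to 234 °C: P = 447.0 × 507.15/552 = 410.7 mmHg

411 mmHg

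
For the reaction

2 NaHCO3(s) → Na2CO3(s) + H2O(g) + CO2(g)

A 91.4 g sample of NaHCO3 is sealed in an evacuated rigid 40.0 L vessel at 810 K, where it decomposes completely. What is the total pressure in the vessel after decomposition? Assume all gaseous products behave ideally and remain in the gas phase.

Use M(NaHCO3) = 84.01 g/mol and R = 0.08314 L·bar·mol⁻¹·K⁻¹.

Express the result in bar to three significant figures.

1.83 bar

n(NaHCO3) = 91.4 / 84.01 = 1.088 mol
n(gas produced) = (2/2) × 1.088 = 1.088 mol
P = nRT/V = 1.088 × 0.08314 × 810 / 40.0 = 1.832 bar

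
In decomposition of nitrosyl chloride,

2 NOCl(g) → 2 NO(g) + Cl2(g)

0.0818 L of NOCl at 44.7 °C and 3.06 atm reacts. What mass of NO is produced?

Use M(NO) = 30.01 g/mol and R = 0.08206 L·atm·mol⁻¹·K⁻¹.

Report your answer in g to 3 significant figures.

0.288 g

n(NOCl) = PV/RT = (3.06 × 0.0818) / (0.08206 × 317.85) = 0.009597 mol
n(NO) = (2/2) × 0.009597 = 0.009597 mol
m(NO) = 0.009597 × 30.01 = 0.2880 g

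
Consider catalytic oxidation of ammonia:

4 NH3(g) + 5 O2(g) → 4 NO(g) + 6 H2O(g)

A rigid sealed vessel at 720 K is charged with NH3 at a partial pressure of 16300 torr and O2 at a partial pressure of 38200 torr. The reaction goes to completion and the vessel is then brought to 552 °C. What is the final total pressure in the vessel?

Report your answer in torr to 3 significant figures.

Because the vessel is rigid and T is held at 720 K, work the stoichiometry in partial pressures (P_i = n_iRT/V).
P(O2) required for 16300 torr of NH3 = (5/4) × 16300 = 20380 torr; available 38200 torr, so NH3 is limiting.
P(O2) remaining = 38200 − (5/4) × 16300 = 17820 torr
P(gaseous products) = (4+6)/4 × 16300 = 40750 torr
P_total at 720 K = 17820 + 40750 = 58570 torr
Scaling to 552 °C: P = 58570 × 825.15/720 = 67120 torr

67100 torr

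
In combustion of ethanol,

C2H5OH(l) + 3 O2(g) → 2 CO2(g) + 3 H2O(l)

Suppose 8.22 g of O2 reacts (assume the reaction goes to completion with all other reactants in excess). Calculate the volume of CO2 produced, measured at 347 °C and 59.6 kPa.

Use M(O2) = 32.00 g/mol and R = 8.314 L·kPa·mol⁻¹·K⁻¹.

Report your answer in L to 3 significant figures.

14.8 L

n(O2) = 8.220 / 32.00 = 0.2569 mol
n(CO2) = (2/3) × 0.2569 = 0.1713 mol
V = nRT/P = 0.1713 × 8.314 × 620.15 / 59.6 = 14.82 L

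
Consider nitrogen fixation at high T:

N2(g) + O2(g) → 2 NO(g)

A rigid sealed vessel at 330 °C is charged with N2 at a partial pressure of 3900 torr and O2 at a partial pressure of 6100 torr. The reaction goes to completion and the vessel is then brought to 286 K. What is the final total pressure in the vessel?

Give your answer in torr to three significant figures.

Because the vessel is rigid and T is held at 330 °C, work the stoichiometry in partial pressures (P_i = n_iRT/V).
P(O2) required for 3900 torr of N2 = (1/1) × 3900 = 3900 torr; available 6100 torr, so N2 is limiting.
P(O2) remaining = 6100 − (1/1) × 3900 = 2200 torr
P(gaseous products) = (2)/1 × 3900 = 7800 torr
P_total at 330 °C = 2200 + 7800 = 10000 torr
Scaling to 286 K: P = 10000 × 286/603.15 = 4742 torr

4740 torr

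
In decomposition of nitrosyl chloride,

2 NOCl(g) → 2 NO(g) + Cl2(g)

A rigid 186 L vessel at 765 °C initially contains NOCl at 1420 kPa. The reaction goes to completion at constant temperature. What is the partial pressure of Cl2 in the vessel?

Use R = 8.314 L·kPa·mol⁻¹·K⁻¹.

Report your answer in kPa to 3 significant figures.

n(NOCl)₀ = PV/RT = (1420 × 186) / (8.314 × 1038.15) = 30.60 mol
n(Cl2) = (1/2) × 30.60 = 15.30 mol
P(Cl2) = nRT/V = 15.30 × 8.314 × 1038.15 / 186 = 710.0 kPa

710 kPa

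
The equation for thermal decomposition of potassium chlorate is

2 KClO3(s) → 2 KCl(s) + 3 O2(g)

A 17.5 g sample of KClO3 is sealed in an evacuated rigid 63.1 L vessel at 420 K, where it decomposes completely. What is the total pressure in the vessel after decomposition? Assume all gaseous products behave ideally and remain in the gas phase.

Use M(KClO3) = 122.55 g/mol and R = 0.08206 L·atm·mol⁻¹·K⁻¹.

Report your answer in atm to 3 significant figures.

0.117 atm

n(KClO3) = 17.5 / 122.55 = 0.1428 mol
n(gas produced) = (3/2) × 0.1428 = 0.2142 mol
P = nRT/V = 0.2142 × 0.08206 × 420 / 63.1 = 0.1170 atm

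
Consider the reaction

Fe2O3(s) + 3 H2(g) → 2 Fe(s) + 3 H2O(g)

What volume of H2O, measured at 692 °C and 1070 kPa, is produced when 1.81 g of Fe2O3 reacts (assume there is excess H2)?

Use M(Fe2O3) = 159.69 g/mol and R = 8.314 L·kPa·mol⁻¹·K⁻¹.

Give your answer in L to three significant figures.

0.255 L

n(Fe2O3) = 1.810 / 159.69 = 0.01133 mol
n(H2O) = (3/1) × 0.01133 = 0.03399 mol
V = nRT/P = 0.03399 × 8.314 × 965.15 / 1070 = 0.2549 L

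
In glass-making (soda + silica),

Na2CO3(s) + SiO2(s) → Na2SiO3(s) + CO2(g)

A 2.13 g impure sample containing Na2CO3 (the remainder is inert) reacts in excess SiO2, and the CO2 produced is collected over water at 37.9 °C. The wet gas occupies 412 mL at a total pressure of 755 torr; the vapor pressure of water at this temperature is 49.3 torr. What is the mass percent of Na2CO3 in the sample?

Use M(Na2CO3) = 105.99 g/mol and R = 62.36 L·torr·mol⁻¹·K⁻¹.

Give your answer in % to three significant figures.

74.6 %

P(CO2) = 755 − 49.3 = 705.7 torr
n(CO2) = PV/RT = (705.7 × 0.4120) / (62.36 × 311.05) = 0.01499 mol
n(Na2CO3) = (1/1) × 0.01499 = 0.01499 mol
m(Na2CO3) = 0.01499 × 105.99 = 1.589 g
%Na2CO3 = 1.589 / 2.13 × 100 = 74.60%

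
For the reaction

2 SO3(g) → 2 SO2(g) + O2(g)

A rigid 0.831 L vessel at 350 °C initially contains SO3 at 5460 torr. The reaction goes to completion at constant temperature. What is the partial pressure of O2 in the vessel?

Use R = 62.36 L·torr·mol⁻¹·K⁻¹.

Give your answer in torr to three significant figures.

2730 torr

n(SO3)₀ = PV/RT = (5460 × 0.831) / (62.36 × 623.15) = 0.1168 mol
n(O2) = (1/2) × 0.1168 = 0.05840 mol
P(O2) = nRT/V = 0.05840 × 62.36 × 623.15 / 0.831 = 2731 torr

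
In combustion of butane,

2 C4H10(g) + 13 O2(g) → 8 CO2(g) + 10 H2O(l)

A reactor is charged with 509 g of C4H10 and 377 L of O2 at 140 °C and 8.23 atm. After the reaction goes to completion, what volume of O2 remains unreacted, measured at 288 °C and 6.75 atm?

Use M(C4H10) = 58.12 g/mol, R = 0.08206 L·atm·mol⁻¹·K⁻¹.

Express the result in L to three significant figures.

n(C4H10) = 509 / 58.12 = 8.758 mol
n(O2) = PV/RT = (8.23 × 377) / (0.08206 × 413.15) = 91.52 mol
For 8.758 mol C4H10, stoichiometry requires (13/2) × 8.758 = 56.93 mol O2; 91.52 mol is available, so C4H10 is limiting.
n(O2) consumed = (13/2) × 8.758 = 56.93 mol; remaining = 91.52 − 56.93 = 34.59 mol
V(O2) = nRT/P = 34.59 × 0.08206 × 561.15 / 6.75 = 236.0 L

236 L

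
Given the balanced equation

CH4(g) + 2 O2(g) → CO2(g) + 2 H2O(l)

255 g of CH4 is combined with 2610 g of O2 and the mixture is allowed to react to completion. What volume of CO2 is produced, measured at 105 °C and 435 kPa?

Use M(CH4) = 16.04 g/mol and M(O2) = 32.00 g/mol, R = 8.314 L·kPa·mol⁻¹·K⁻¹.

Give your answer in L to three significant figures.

n(CH4) = 255 / 16.04 = 15.90 mol
n(O2) = 2610 / 32.00 = 81.56 mol
For 15.90 mol CH4, stoichiometry requires (2/1) × 15.90 = 31.80 mol O2; 81.56 mol is available, so CH4 is limiting.
n(CO2) = (1/1) × 15.90 = 15.90 mol
V(CO2) = nRT/P = 15.90 × 8.314 × 378.15 / 435 = 114.9 L

115 L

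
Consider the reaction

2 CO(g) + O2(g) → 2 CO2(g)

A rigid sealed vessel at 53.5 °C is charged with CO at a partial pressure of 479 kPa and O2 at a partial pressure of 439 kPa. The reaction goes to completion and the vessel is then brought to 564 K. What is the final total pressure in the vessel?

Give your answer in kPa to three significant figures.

At constant V, partial pressures at 53.5 °C are proportional to moles, so apply stoichiometry directly to pressures.
P(O2) required for 479 kPa of CO = (1/2) × 479 = 239.5 kPa; available 439 kPa, so CO is limiting.
P(O2) remaining = 439 − (1/2) × 479 = 199.5 kPa
P(gaseous products) = (2)/2 × 479 = 479.0 kPa
P_total at 53.5 °C = 199.5 + 479.0 = 678.5 kPa
Scaling to 564 K: P = 678.5 × 564/326.65 = 1172 kPa

1170 kPa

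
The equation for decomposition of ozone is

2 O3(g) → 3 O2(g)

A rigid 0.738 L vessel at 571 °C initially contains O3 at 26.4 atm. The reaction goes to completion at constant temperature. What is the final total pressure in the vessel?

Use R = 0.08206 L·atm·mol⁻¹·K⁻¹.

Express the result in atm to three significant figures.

Rigid vessel, constant T ⇒ P scales with total gas moles (2 → 3).
P_final = (3/2) × 26.4 = 39.60 atm

39.6 atm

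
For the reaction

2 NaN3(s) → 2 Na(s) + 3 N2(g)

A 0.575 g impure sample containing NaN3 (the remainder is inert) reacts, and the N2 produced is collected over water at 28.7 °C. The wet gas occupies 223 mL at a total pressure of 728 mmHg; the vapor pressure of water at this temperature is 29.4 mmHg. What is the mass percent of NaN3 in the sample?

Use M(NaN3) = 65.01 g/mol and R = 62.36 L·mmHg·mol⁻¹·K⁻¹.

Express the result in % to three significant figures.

62.4 %

P(N2) = 728 − 29.4 = 698.6 mmHg
n(N2) = PV/RT = (698.6 × 0.2230) / (62.36 × 301.85) = 0.008276 mol
n(NaN3) = (2/3) × 0.008276 = 0.005517 mol
m(NaN3) = 0.005517 × 65.01 = 0.3587 g
%NaN3 = 0.3587 / 0.575 × 100 = 62.38%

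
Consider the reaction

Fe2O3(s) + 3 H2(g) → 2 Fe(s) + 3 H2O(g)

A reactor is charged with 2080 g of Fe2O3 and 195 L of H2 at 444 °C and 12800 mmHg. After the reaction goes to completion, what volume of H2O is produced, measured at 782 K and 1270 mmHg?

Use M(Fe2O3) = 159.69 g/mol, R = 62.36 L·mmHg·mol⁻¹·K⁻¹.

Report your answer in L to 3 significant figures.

1500 L

n(Fe2O3) = 2080 / 159.69 = 13.03 mol
n(H2) = PV/RT = (12800 × 195) / (62.36 × 717.15) = 55.81 mol
For 13.03 mol Fe2O3, stoichiometry requires (3/1) × 13.03 = 39.09 mol H2; 55.81 mol is available, so Fe2O3 is limiting.
n(H2O) = (3/1) × 13.03 = 39.09 mol
V(H2O) = nRT/P = 39.09 × 62.36 × 782 / 1270 = 1501 L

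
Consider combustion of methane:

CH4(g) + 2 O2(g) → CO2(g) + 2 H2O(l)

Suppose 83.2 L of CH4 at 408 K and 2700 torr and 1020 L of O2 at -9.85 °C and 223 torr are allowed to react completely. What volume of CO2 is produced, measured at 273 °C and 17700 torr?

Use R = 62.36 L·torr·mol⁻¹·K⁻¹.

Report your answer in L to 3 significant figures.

13.3 L

n(CH4) = PV/RT = (2700 × 83.2) / (62.36 × 408) = 8.829 mol
n(O2) = PV/RT = (223 × 1020) / (62.36 × 263.3) = 13.85 mol
For 8.829 mol CH4, stoichiometry requires (2/1) × 8.829 = 17.66 mol O2; 13.85 mol is available, so O2 is limiting.
n(CO2) = (1/2) × 13.85 = 6.925 mol
V(CO2) = nRT/P = 6.925 × 62.36 × 546.15 / 17700 = 13.32 L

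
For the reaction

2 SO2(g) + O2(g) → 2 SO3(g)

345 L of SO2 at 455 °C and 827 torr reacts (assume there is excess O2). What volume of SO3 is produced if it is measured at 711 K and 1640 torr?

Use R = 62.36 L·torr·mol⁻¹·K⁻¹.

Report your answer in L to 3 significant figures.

n(SO2) = PV/RT = (827 × 345) / (62.36 × 728.15) = 6.283 mol
n(SO3) = (2/2) × 6.283 = 6.283 mol
V = nRT/P = 6.283 × 62.36 × 711 / 1640 = 169.9 L

170 L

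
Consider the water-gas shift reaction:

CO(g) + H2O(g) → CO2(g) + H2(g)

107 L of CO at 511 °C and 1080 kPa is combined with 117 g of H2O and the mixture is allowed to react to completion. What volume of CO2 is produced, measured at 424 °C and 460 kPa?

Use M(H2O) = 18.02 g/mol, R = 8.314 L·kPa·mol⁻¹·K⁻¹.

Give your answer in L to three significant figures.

81.8 L

n(CO) = PV/RT = (1080 × 107) / (8.314 × 784.15) = 17.73 mol
n(H2O) = 117 / 18.02 = 6.493 mol
For 17.73 mol CO, stoichiometry requires (1/1) × 17.73 = 17.73 mol H2O; 6.493 mol is available, so H2O is limiting.
n(CO2) = (1/1) × 6.493 = 6.493 mol
V(CO2) = nRT/P = 6.493 × 8.314 × 697.15 / 460 = 81.81 L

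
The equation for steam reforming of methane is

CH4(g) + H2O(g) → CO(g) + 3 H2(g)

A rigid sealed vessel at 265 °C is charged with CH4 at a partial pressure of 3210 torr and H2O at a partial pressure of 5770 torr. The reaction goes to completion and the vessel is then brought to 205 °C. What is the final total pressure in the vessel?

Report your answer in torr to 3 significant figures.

13700 torr

Because the vessel is rigid and T is held at 265 °C, work the stoichiometry in partial pressures (P_i = n_iRT/V).
P(H2O) required for 3210 torr of CH4 = (1/1) × 3210 = 3210 torr; available 5770 torr, so CH4 is limiting.
P(H2O) remaining = 5770 − (1/1) × 3210 = 2560 torr
P(gaseous products) = (1+3)/1 × 3210 = 12840 torr
P_total at 265 °C = 2560 + 12840 = 15400 torr
Scaling to 205 °C: P = 15400 × 478.15/538.15 = 13680 torr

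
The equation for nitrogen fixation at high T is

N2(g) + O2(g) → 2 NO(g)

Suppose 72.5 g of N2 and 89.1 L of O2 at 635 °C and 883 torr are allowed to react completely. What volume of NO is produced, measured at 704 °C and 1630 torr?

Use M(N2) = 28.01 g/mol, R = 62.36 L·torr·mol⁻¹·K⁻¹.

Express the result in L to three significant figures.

104 L

n(N2) = 72.5 / 28.01 = 2.588 mol
n(O2) = PV/RT = (883 × 89.1) / (62.36 × 908.15) = 1.389 mol
For 2.588 mol N2, stoichiometry requires (1/1) × 2.588 = 2.588 mol O2; 1.389 mol is available, so O2 is limiting.
n(NO) = (2/1) × 1.389 = 2.778 mol
V(NO) = nRT/P = 2.778 × 62.36 × 977.15 / 1630 = 103.9 L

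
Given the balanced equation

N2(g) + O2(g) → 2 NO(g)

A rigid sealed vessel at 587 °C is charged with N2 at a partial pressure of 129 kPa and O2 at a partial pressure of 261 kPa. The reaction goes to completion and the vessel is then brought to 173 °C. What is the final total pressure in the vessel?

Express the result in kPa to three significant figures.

With V and T fixed, P_i ∝ n_i, so the mole ratios apply directly to partial pressures at 587 °C.
P(O2) required for 129 kPa of N2 = (1/1) × 129 = 129.0 kPa; available 261 kPa, so N2 is limiting.
P(O2) remaining = 261 − (1/1) × 129 = 132.0 kPa
P(gaseous products) = (2)/1 × 129 = 258.0 kPa
P_total at 587 °C = 132.0 + 258.0 = 390.0 kPa
Scaling to 173 °C: P = 390.0 × 446.15/860.15 = 202.3 kPa

202 kPa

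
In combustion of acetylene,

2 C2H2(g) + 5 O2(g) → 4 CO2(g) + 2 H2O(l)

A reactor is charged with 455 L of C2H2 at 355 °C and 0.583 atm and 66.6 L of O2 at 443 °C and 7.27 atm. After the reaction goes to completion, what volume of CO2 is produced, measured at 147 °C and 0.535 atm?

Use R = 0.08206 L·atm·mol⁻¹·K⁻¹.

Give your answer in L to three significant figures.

n(C2H2) = PV/RT = (0.583 × 455) / (0.08206 × 628.15) = 5.146 mol
n(O2) = PV/RT = (7.27 × 66.6) / (0.08206 × 716.15) = 8.239 mol
For 5.146 mol C2H2, stoichiometry requires (5/2) × 5.146 = 12.87 mol O2; 8.239 mol is available, so O2 is limiting.
n(CO2) = (4/5) × 8.239 = 6.591 mol
V(CO2) = nRT/P = 6.591 × 0.08206 × 420.15 / 0.535 = 424.8 L

425 L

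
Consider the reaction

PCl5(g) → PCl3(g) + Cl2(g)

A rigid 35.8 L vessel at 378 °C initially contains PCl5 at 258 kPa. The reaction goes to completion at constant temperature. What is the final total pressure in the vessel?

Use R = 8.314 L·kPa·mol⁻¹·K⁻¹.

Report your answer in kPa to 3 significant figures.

516 kPa

Rigid vessel, constant T ⇒ P scales with total gas moles (1 → 2).
P_final = (2/1) × 258 = 516.0 kPa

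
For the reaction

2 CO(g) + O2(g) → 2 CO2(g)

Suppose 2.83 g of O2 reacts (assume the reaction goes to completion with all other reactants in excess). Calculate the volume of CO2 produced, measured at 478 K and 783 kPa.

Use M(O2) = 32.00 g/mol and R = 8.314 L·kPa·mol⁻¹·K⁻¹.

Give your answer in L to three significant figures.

n(O2) = 2.830 / 32.00 = 0.08844 mol
n(CO2) = (2/1) × 0.08844 = 0.1769 mol
V = nRT/P = 0.1769 × 8.314 × 478 / 783 = 0.8979 L

0.898 L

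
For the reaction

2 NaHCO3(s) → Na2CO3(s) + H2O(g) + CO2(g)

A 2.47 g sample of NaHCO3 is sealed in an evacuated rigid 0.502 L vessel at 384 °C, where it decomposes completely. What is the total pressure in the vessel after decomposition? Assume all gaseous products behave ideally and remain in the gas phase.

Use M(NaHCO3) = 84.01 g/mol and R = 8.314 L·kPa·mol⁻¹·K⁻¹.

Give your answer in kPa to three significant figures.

n(NaHCO3) = 2.47 / 84.01 = 0.02940 mol
n(gas produced) = (2/2) × 0.02940 = 0.02940 mol
P = nRT/V = 0.02940 × 8.314 × 657.15 / 0.502 = 320.0 kPa

320 kPa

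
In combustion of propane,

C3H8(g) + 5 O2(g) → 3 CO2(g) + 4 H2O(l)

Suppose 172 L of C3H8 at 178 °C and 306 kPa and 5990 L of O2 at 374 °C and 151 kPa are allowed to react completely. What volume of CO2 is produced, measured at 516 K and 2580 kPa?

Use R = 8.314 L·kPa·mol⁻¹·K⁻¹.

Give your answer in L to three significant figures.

n(C3H8) = PV/RT = (306 × 172) / (8.314 × 451.15) = 14.03 mol
n(O2) = PV/RT = (151 × 5990) / (8.314 × 647.15) = 168.1 mol
For 14.03 mol C3H8, stoichiometry requires (5/1) × 14.03 = 70.15 mol O2; 168.1 mol is available, so C3H8 is limiting.
n(CO2) = (3/1) × 14.03 = 42.09 mol
V(CO2) = nRT/P = 42.09 × 8.314 × 516 / 2580 = 69.99 L

70.0 L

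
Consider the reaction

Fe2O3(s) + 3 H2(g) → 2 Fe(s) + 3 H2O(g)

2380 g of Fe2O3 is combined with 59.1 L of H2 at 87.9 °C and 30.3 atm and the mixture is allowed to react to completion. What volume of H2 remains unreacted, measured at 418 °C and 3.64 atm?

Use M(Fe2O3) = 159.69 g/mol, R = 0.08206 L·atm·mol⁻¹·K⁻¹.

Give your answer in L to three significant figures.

n(Fe2O3) = 2380 / 159.69 = 14.90 mol
n(H2) = PV/RT = (30.3 × 59.1) / (0.08206 × 361.05) = 60.44 mol
For 14.90 mol Fe2O3, stoichiometry requires (3/1) × 14.90 = 44.70 mol H2; 60.44 mol is available, so Fe2O3 is limiting.
n(H2) consumed = (3/1) × 14.90 = 44.70 mol; remaining = 60.44 − 44.70 = 15.74 mol
V(H2) = nRT/P = 15.74 × 0.08206 × 691.15 / 3.64 = 245.2 L

245 L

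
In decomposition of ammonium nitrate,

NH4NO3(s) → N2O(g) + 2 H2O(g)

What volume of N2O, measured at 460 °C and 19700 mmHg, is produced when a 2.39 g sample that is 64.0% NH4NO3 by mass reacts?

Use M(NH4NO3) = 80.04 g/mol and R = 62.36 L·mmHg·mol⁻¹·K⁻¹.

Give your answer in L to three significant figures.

mass of NH4NO3 = 2.39 × 64.0/100 = 1.530 g
n(NH4NO3) = 1.530 / 80.04 = 0.01912 mol
n(N2O) = (1/1) × 0.01912 = 0.01912 mol
V = nRT/P = 0.01912 × 62.36 × 733.15 / 19700 = 0.04437 L

0.0444 L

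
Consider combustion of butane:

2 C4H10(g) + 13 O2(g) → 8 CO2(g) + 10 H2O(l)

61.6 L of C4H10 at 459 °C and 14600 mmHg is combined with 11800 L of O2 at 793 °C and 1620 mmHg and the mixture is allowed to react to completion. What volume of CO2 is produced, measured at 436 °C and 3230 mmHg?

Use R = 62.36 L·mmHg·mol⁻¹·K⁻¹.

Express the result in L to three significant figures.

1080 L

n(C4H10) = PV/RT = (14600 × 61.6) / (62.36 × 732.15) = 19.70 mol
n(O2) = PV/RT = (1620 × 11800) / (62.36 × 1066.15) = 287.5 mol
For 19.70 mol C4H10, stoichiometry requires (13/2) × 19.70 = 128.0 mol O2; 287.5 mol is available, so C4H10 is limiting.
n(CO2) = (8/2) × 19.70 = 78.80 mol
V(CO2) = nRT/P = 78.80 × 62.36 × 709.15 / 3230 = 1079 L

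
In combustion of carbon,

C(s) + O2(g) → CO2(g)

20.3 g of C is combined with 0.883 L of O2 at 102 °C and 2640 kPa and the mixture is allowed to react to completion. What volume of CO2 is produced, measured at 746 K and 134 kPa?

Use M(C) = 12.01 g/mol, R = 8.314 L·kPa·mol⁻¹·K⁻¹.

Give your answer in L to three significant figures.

34.6 L

n(C) = 20.3 / 12.01 = 1.690 mol
n(O2) = PV/RT = (2640 × 0.883) / (8.314 × 375.15) = 0.7474 mol
For 1.690 mol C, stoichiometry requires (1/1) × 1.690 = 1.690 mol O2; 0.7474 mol is available, so O2 is limiting.
n(CO2) = (1/1) × 0.7474 = 0.7474 mol
V(CO2) = nRT/P = 0.7474 × 8.314 × 746 / 134 = 34.59 L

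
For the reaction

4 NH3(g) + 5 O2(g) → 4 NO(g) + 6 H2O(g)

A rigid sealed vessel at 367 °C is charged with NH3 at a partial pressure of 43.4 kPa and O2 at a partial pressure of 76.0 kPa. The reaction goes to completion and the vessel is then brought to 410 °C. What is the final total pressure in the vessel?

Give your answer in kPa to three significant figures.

139 kPa

At constant V, partial pressures at 367 °C are proportional to moles, so apply stoichiometry directly to pressures.
P(O2) required for 43.4 kPa of NH3 = (5/4) × 43.4 = 54.25 kPa; available 76.0 kPa, so NH3 is limiting.
P(O2) remaining = 76.0 − (5/4) × 43.4 = 21.75 kPa
P(gaseous products) = (4+6)/4 × 43.4 = 108.5 kPa
P_total at 367 °C = 21.75 + 108.5 = 130.2 kPa
Scaling to 410 °C: P = 130.2 × 683.15/640.15 = 138.9 kPa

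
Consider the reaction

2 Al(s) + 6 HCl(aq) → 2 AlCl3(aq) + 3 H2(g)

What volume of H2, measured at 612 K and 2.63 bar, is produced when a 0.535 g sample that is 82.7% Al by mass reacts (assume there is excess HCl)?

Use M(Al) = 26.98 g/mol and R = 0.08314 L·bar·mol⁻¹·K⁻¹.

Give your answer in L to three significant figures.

0.476 L

mass of Al = 0.535 × 82.7/100 = 0.4424 g
n(Al) = 0.4424 / 26.98 = 0.01640 mol
n(H2) = (3/2) × 0.01640 = 0.02460 mol
V = nRT/P = 0.02460 × 0.08314 × 612 / 2.63 = 0.4759 L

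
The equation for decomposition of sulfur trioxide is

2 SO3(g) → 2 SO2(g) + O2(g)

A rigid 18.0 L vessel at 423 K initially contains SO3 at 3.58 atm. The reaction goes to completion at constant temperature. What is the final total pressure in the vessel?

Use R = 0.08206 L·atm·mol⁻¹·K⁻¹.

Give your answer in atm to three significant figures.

Since T and V are fixed, P_final/P_initial = n_final/n_initial = 3/2.
P_final = (3/2) × 3.58 = 5.370 atm

5.37 atm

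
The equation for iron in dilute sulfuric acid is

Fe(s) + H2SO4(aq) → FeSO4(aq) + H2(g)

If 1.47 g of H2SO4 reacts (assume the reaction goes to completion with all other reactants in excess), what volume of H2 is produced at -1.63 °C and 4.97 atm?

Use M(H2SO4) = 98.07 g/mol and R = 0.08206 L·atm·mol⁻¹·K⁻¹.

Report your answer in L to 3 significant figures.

0.0672 L

n(H2SO4) = 1.470 / 98.07 = 0.01499 mol
n(H2) = (1/1) × 0.01499 = 0.01499 mol
V = nRT/P = 0.01499 × 0.08206 × 271.52 / 4.97 = 0.06720 L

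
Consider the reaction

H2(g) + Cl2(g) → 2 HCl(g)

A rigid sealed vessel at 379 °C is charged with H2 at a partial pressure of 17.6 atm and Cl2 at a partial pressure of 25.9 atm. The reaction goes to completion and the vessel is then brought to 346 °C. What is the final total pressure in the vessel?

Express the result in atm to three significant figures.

Because the vessel is rigid and T is held at 379 °C, work the stoichiometry in partial pressures (P_i = n_iRT/V).
P(Cl2) required for 17.6 atm of H2 = (1/1) × 17.6 = 17.60 atm; available 25.9 atm, so H2 is limiting.
P(Cl2) remaining = 25.9 − (1/1) × 17.6 = 8.300 atm
P(gaseous products) = (2)/1 × 17.6 = 35.20 atm
P_total at 379 °C = 8.300 + 35.20 = 43.50 atm
Scaling to 346 °C: P = 43.50 × 619.15/652.15 = 41.30 atm

41.3 atm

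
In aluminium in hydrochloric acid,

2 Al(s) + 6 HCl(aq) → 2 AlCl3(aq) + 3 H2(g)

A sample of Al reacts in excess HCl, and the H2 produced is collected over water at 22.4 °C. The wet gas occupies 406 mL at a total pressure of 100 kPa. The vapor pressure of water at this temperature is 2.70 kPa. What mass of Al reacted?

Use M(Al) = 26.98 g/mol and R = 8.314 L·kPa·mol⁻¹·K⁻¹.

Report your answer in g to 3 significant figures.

P(H2) = 100 − 2.70 = 97.30 kPa
n(H2) = PV/RT = (97.30 × 0.4060) / (8.314 × 295.55) = 0.01608 mol
n(Al) = (2/3) × 0.01608 = 0.01072 mol
m(Al) = 0.01072 × 26.98 = 0.2892 g

0.289 g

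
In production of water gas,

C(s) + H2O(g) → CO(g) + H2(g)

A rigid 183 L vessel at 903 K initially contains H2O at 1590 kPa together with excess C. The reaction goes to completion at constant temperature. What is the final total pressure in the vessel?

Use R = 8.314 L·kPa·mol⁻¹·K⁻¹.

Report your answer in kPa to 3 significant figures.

3180 kPa

Rigid vessel, constant T ⇒ P scales with total gas moles (1 → 2).
P_final = (2/1) × 1590 = 3180 kPa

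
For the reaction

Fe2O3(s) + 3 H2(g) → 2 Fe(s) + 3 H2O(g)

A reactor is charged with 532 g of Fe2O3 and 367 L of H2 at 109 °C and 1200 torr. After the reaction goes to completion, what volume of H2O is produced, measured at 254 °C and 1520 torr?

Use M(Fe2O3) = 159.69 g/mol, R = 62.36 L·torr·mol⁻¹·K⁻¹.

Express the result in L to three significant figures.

216 L

n(Fe2O3) = 532 / 159.69 = 3.331 mol
n(H2) = PV/RT = (1200 × 367) / (62.36 × 382.15) = 18.48 mol
For 3.331 mol Fe2O3, stoichiometry requires (3/1) × 3.331 = 9.993 mol H2; 18.48 mol is available, so Fe2O3 is limiting.
n(H2O) = (3/1) × 3.331 = 9.993 mol
V(H2O) = nRT/P = 9.993 × 62.36 × 527.15 / 1520 = 216.1 L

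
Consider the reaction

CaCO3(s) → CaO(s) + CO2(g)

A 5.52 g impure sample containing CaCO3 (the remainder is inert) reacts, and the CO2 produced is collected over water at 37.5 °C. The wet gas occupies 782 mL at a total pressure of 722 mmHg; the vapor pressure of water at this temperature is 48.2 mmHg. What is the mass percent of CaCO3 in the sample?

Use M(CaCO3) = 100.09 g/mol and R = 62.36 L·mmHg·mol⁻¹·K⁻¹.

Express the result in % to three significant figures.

49.3 %

P(CO2) = 722 − 48.2 = 673.8 mmHg
n(CO2) = PV/RT = (673.8 × 0.7820) / (62.36 × 310.65) = 0.02720 mol
n(CaCO3) = (1/1) × 0.02720 = 0.02720 mol
m(CaCO3) = 0.02720 × 100.09 = 2.722 g
%CaCO3 = 2.722 / 5.52 × 100 = 49.31%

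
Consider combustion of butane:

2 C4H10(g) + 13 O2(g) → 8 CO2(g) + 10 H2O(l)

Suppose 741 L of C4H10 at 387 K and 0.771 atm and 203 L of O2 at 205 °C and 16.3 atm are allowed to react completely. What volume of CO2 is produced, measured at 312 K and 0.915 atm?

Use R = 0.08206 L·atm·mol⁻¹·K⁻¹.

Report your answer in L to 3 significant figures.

1450 L

n(C4H10) = PV/RT = (0.771 × 741) / (0.08206 × 387) = 17.99 mol
n(O2) = PV/RT = (16.3 × 203) / (0.08206 × 478.15) = 84.33 mol
For 17.99 mol C4H10, stoichiometry requires (13/2) × 17.99 = 116.9 mol O2; 84.33 mol is available, so O2 is limiting.
n(CO2) = (8/13) × 84.33 = 51.90 mol
V(CO2) = nRT/P = 51.90 × 0.08206 × 312 / 0.915 = 1452 L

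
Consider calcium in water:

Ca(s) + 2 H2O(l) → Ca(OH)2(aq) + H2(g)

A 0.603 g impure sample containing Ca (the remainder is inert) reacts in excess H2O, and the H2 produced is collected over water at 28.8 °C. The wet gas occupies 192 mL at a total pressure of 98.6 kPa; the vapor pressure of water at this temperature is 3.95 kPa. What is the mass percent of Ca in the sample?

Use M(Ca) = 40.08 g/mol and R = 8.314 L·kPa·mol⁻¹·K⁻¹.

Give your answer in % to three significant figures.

48.1 %

P(H2) = 98.6 − 3.95 = 94.65 kPa
n(H2) = PV/RT = (94.65 × 0.1920) / (8.314 × 301.95) = 0.007239 mol
n(Ca) = (1/1) × 0.007239 = 0.007239 mol
m(Ca) = 0.007239 × 40.08 = 0.2901 g
%Ca = 0.2901 / 0.603 × 100 = 48.11%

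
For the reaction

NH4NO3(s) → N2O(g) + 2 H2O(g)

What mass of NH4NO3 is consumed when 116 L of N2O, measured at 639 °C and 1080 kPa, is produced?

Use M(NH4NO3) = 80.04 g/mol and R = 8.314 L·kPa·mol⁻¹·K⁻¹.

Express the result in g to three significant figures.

n(N2O) = PV/RT = (1080 × 116) / (8.314 × 912.15) = 16.52 mol
n(NH4NO3) = (1/1) × 16.52 = 16.52 mol
m(NH4NO3) = 16.52 × 80.04 = 1322 g

1320 g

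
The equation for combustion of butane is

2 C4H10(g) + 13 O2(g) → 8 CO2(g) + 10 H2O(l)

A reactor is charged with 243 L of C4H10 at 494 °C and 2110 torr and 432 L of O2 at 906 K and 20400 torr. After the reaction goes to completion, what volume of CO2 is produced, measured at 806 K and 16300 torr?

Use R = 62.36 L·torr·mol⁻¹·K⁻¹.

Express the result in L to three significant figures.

n(C4H10) = PV/RT = (2110 × 243) / (62.36 × 767.15) = 10.72 mol
n(O2) = PV/RT = (20400 × 432) / (62.36 × 906) = 156.0 mol
For 10.72 mol C4H10, stoichiometry requires (13/2) × 10.72 = 69.68 mol O2; 156.0 mol is available, so C4H10 is limiting.
n(CO2) = (8/2) × 10.72 = 42.88 mol
V(CO2) = nRT/P = 42.88 × 62.36 × 806 / 16300 = 132.2 L

132 L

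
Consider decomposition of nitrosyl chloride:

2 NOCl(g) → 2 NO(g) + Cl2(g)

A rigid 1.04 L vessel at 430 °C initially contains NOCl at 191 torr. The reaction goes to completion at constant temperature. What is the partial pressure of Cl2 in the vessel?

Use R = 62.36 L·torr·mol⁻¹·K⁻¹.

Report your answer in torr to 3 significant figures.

95.5 torr

n(NOCl)₀ = PV/RT = (191 × 1.04) / (62.36 × 703.15) = 0.004530 mol
n(Cl2) = (1/2) × 0.004530 = 0.002265 mol
P(Cl2) = nRT/V = 0.002265 × 62.36 × 703.15 / 1.04 = 95.50 torr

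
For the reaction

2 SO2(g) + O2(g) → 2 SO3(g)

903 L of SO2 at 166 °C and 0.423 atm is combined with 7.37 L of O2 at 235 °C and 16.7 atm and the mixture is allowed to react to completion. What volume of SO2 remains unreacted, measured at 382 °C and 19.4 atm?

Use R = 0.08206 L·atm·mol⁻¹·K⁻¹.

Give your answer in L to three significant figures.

n(SO2) = PV/RT = (0.423 × 903) / (0.08206 × 439.15) = 10.60 mol
n(O2) = PV/RT = (16.7 × 7.37) / (0.08206 × 508.15) = 2.952 mol
For 10.60 mol SO2, stoichiometry requires (1/2) × 10.60 = 5.300 mol O2; 2.952 mol is available, so O2 is limiting.
n(SO2) consumed = (2/1) × 2.952 = 5.904 mol; remaining = 10.60 − 5.904 = 4.696 mol
V(SO2) = nRT/P = 4.696 × 0.08206 × 655.15 / 19.4 = 13.01 L

13.0 L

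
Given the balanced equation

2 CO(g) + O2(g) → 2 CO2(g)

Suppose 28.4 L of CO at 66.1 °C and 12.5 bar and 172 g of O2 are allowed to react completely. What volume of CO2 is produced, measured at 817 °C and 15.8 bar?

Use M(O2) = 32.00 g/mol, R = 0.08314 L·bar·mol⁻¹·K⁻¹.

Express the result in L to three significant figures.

n(CO) = PV/RT = (12.5 × 28.4) / (0.08314 × 339.25) = 12.59 mol
n(O2) = 172 / 32.00 = 5.375 mol
For 12.59 mol CO, stoichiometry requires (1/2) × 12.59 = 6.295 mol O2; 5.375 mol is available, so O2 is limiting.
n(CO2) = (2/1) × 5.375 = 10.75 mol
V(CO2) = nRT/P = 10.75 × 0.08314 × 1090.15 / 15.8 = 61.67 L

61.7 L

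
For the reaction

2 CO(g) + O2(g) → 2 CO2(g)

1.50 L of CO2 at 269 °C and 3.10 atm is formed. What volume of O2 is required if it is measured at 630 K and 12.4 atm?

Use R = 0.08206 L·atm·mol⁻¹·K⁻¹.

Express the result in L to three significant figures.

0.218 L

n(CO2) = PV/RT = (3.10 × 1.50) / (0.08206 × 542.15) = 0.1045 mol
n(O2) = (1/2) × 0.1045 = 0.05225 mol
V = nRT/P = 0.05225 × 0.08206 × 630 / 12.4 = 0.2178 L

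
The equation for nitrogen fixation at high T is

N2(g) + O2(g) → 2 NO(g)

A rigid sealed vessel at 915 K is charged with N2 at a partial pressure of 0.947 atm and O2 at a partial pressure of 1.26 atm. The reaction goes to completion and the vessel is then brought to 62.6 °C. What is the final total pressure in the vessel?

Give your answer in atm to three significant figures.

Because the vessel is rigid and T is held at 915 K, work the stoichiometry in partial pressures (P_i = n_iRT/V).
P(O2) required for 0.947 atm of N2 = (1/1) × 0.947 = 0.9470 atm; available 1.26 atm, so N2 is limiting.
P(O2) remaining = 1.26 − (1/1) × 0.947 = 0.3130 atm
P(gaseous products) = (2)/1 × 0.947 = 1.894 atm
P_total at 915 K = 0.3130 + 1.894 = 2.207 atm
Scaling to 62.6 °C: P = 2.207 × 335.75/915 = 0.8098 atm

0.810 atm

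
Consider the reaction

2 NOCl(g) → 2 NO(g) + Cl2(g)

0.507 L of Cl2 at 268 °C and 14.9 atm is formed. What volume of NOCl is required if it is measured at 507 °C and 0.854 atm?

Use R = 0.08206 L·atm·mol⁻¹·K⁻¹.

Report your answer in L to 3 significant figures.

25.5 L

n(Cl2) = PV/RT = (14.9 × 0.507) / (0.08206 × 541.15) = 0.1701 mol
n(NOCl) = (2/1) × 0.1701 = 0.3402 mol
V = nRT/P = 0.3402 × 0.08206 × 780.15 / 0.854 = 25.50 L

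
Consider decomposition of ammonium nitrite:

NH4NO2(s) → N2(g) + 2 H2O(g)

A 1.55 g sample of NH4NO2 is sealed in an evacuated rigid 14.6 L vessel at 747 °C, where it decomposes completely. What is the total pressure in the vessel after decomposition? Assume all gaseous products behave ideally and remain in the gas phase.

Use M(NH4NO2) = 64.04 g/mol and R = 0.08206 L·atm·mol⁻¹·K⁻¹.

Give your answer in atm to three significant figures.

0.416 atm

n(NH4NO2) = 1.55 / 64.04 = 0.02420 mol
n(gas produced) = (3/1) × 0.02420 = 0.07260 mol
P = nRT/V = 0.07260 × 0.08206 × 1020.15 / 14.6 = 0.4163 atm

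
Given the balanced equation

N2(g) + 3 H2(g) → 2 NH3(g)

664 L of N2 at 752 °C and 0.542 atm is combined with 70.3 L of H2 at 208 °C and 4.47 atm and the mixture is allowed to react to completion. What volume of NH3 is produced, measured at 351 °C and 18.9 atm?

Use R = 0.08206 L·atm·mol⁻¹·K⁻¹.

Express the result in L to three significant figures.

n(N2) = PV/RT = (0.542 × 664) / (0.08206 × 1025.15) = 4.278 mol
n(H2) = PV/RT = (4.47 × 70.3) / (0.08206 × 481.15) = 7.959 mol
For 4.278 mol N2, stoichiometry requires (3/1) × 4.278 = 12.83 mol H2; 7.959 mol is available, so H2 is limiting.
n(NH3) = (2/3) × 7.959 = 5.306 mol
V(NH3) = nRT/P = 5.306 × 0.08206 × 624.15 / 18.9 = 14.38 L

14.4 L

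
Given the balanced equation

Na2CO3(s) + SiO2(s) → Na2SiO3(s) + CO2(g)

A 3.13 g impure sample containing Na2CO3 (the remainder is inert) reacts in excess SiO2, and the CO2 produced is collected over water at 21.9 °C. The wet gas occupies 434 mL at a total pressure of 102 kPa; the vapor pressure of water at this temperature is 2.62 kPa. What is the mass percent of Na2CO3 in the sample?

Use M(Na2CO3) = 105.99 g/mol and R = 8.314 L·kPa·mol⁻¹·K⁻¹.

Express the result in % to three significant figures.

P(CO2) = 102 − 2.62 = 99.38 kPa
n(CO2) = PV/RT = (99.38 × 0.4340) / (8.314 × 295.05) = 0.01758 mol
n(Na2CO3) = (1/1) × 0.01758 = 0.01758 mol
m(Na2CO3) = 0.01758 × 105.99 = 1.863 g
%Na2CO3 = 1.863 / 3.13 × 100 = 59.52%

59.5 %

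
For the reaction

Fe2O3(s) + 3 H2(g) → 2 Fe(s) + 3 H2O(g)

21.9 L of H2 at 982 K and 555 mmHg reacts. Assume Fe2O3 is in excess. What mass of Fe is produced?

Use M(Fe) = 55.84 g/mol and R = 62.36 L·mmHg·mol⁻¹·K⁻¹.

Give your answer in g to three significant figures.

7.39 g

n(H2) = PV/RT = (555 × 21.9) / (62.36 × 982) = 0.1985 mol
n(Fe) = (2/3) × 0.1985 = 0.1323 mol
m(Fe) = 0.1323 × 55.84 = 7.388 g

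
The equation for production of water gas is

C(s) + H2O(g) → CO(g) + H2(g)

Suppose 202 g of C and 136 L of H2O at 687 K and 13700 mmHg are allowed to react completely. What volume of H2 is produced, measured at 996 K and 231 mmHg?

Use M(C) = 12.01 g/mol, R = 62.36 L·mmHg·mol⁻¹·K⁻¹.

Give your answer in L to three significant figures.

n(C) = 202 / 12.01 = 16.82 mol
n(H2O) = PV/RT = (13700 × 136) / (62.36 × 687) = 43.49 mol
For 16.82 mol C, stoichiometry requires (1/1) × 16.82 = 16.82 mol H2O; 43.49 mol is available, so C is limiting.
n(H2) = (1/1) × 16.82 = 16.82 mol
V(H2) = nRT/P = 16.82 × 62.36 × 996 / 231 = 4523 L

4520 L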